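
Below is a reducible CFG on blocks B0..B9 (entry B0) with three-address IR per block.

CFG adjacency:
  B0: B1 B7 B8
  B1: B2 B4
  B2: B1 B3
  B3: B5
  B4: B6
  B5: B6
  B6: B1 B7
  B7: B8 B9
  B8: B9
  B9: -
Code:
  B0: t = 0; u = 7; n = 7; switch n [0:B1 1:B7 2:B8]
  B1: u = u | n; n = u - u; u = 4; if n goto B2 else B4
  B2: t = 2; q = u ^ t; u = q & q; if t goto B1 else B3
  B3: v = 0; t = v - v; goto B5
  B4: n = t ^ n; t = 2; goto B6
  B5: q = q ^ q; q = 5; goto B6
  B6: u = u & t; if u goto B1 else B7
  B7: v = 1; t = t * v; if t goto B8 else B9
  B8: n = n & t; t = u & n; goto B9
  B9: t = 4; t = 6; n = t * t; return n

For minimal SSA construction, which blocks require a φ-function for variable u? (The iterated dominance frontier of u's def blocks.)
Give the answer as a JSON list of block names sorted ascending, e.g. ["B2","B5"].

Answer: ["B1", "B6", "B7", "B8", "B9"]

Working:
idom tree: B1←B0 B2←B1 B3←B2 B4←B1 B5←B3 B6←B1 B7←B0 B8←B0 B9←B0
Dom∩ at merges:
  B1: preds {B0,B2,B6}: {B0} ∩ {B0,B1,B2} ∩ {B0,B1,B6} = {B0}; idom=B0
  B6: preds {B4,B5}: {B0,B1,B4} ∩ {B0,B1,B2,B3,B5} = {B0,B1}; idom=B1
  B7: preds {B0,B6}: {B0} ∩ {B0,B1,B6} = {B0}; idom=B0
  B8: preds {B0,B7}: {B0} ∩ {B0,B7} = {B0}; idom=B0
  B9: preds {B7,B8}: {B0,B7} ∩ {B0,B8} = {B0}; idom=B0

DF derivation:
  B1←B0: walk · to B0
  B1←B2: walk B2→B1 to B0
  B1←B6: walk B6→B1 to B0
  B6←B4: walk B4 to B1
  B6←B5: walk B5→B3→B2 to B1
  B7←B0: walk · to B0
  B7←B6: walk B6→B1 to B0
  B8←B0: walk · to B0
  B8←B7: walk B7 to B0
  B9←B7: walk B7 to B0
  B9←B8: walk B8 to B0
  B0: DF=∅
  B1: DF={B1,B7}
  B2: DF={B1,B6}
  B3: DF={B6}
  B4: DF={B6}
  B5: DF={B6}
  B6: DF={B1,B7}
  B7: DF={B8,B9}
  B8: DF={B9}
  B9: DF=∅

φ for u: defs {B0,B1,B2,B6}
  DF⁺ = {B1,B6,B7,B8,B9}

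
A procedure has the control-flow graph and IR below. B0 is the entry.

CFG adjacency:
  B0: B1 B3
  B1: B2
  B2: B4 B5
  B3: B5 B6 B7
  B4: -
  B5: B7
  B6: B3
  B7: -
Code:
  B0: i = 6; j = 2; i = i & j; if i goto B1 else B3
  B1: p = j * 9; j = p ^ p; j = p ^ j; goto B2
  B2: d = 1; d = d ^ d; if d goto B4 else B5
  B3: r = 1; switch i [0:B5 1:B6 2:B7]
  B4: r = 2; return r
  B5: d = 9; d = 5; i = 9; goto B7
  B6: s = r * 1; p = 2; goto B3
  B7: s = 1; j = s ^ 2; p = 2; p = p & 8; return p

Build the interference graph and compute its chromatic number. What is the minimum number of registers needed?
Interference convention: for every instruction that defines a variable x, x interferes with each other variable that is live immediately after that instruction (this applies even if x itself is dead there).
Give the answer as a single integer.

def/use:
  B0: def={i,j} ue=∅
  B1: def={j,p} ue={j}
  B2: def={d} ue=∅
  B3: def={r} ue={i}
  B4: def={r} ue=∅
  B5: def={d,i} ue=∅
  B6: def={p,s} ue={r}
  B7: def={j,p,s} ue=∅

Backward fixpoint:
  B0: in=∅ out={i,j}
  B1: in={j} out=∅
  B2: in=∅ out=∅
  B3: in={i} out={i,r}
  B4: in=∅ out=∅
  B5: in=∅ out=∅
  B6: in={i,r} out={i}
  B7: in=∅ out=∅

Conflict graph:
  d — ∅
  i — {j,p,r,s}
  j — {i,p}
  p — {i,j}
  r — {i}
  s — {i}

Colouring:
  clique {i,j,p} ⇒ need ≥ 3
  3-colouring: c0={d,i}  c1={j,r,s}  c2={p}
  χ = 3

Answer: 3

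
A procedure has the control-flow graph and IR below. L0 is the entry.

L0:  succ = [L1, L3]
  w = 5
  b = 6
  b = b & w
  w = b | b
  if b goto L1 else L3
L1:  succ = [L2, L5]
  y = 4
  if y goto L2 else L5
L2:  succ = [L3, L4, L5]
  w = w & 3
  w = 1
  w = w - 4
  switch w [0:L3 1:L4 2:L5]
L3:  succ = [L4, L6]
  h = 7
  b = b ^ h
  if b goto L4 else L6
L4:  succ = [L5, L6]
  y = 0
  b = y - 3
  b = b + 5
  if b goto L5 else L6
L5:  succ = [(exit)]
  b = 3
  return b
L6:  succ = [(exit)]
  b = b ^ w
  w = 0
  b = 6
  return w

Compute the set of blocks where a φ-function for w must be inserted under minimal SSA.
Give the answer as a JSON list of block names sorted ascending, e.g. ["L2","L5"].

Answer: ["L3", "L4", "L5", "L6"]

Analysis:
idom tree: L1←L0 L2←L1 L3←L0 L4←L0 L5←L0 L6←L0
Dom∩ at merges:
  L3: preds {L0,L2}: {L0} ∩ {L0,L1,L2} = {L0}; idom=L0
  L4: preds {L2,L3}: {L0,L1,L2} ∩ {L0,L3} = {L0}; idom=L0
  L5: preds {L1,L2,L4}: {L0,L1} ∩ {L0,L1,L2} ∩ {L0,L4} = {L0}; idom=L0
  L6: preds {L3,L4}: {L0,L3} ∩ {L0,L4} = {L0}; idom=L0

DF derivation:
  join L3 pred L0: · stop@L0
  join L3 pred L2: L2→L1 stop@L0
  join L4 pred L2: L2→L1 stop@L0
  join L4 pred L3: L3 stop@L0
  join L5 pred L1: L1 stop@L0
  join L5 pred L2: L2→L1 stop@L0
  join L5 pred L4: L4 stop@L0
  join L6 pred L3: L3 stop@L0
  join L6 pred L4: L4 stop@L0
  L0: DF=∅
  L1: DF={L3,L4,L5}
  L2: DF={L3,L4,L5}
  L3: DF={L4,L6}
  L4: DF={L5,L6}
  L5: DF=∅
  L6: DF=∅

φ for w: defs {L0,L2,L6}
  DF⁺ = {L3,L4,L5,L6}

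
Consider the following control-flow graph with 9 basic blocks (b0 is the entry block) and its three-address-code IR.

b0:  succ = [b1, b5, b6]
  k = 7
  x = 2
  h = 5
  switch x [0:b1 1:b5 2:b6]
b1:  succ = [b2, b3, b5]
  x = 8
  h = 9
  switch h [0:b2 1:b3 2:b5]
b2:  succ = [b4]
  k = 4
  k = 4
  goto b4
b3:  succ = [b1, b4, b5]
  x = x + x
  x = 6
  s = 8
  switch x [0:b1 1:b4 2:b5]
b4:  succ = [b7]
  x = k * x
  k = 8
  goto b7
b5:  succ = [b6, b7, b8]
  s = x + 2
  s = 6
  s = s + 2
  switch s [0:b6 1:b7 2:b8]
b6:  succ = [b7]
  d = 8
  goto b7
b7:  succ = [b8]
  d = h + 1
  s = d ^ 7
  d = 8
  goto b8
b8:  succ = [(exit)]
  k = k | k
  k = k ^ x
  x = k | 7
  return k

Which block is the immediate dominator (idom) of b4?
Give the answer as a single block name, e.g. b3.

idom tree: b1←b0 b2←b1 b3←b1 b4←b1 b5←b0 b6←b0 b7←b0 b8←b0
Dom at joins:
  b1: preds {b0,b3}: {b0} ∩ {b0,b1,b3} = {b0}; idom=b0
  b4: preds {b2,b3}: {b0,b1,b2} ∩ {b0,b1,b3} = {b0,b1}; idom=b1
  b5: preds {b0,b1,b3}: {b0} ∩ {b0,b1} ∩ {b0,b1,b3} = {b0}; idom=b0
  b6: preds {b0,b5}: {b0} ∩ {b0,b5} = {b0}; idom=b0
  b7: preds {b4,b5,b6}: {b0,b1,b4} ∩ {b0,b5} ∩ {b0,b6} = {b0}; idom=b0
  b8: preds {b5,b7}: {b0,b5} ∩ {b0,b7} = {b0}; idom=b0

idom(b4) = b1

Answer: b1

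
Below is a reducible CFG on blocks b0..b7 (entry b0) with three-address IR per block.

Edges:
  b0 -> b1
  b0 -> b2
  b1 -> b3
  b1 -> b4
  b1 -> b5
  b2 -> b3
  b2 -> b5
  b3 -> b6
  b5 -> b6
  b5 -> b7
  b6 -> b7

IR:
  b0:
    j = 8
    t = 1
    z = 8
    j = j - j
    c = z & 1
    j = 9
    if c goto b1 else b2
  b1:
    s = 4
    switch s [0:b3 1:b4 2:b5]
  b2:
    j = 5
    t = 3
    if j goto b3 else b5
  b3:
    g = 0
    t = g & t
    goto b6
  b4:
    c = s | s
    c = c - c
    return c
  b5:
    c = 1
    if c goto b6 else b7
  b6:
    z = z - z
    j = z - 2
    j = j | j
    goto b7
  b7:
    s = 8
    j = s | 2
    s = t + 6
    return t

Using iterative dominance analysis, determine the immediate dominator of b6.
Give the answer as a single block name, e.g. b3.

idom tree: b1←b0 b2←b0 b3←b0 b4←b1 b5←b0 b6←b0 b7←b0
Dom at joins:
  b3: preds {b1,b2}: {b0,b1} ∩ {b0,b2} = {b0}; idom=b0
  b5: preds {b1,b2}: {b0,b1} ∩ {b0,b2} = {b0}; idom=b0
  b6: preds {b3,b5}: {b0,b3} ∩ {b0,b5} = {b0}; idom=b0
  b7: preds {b5,b6}: {b0,b5} ∩ {b0,b6} = {b0}; idom=b0

idom(b6) = b0

Answer: b0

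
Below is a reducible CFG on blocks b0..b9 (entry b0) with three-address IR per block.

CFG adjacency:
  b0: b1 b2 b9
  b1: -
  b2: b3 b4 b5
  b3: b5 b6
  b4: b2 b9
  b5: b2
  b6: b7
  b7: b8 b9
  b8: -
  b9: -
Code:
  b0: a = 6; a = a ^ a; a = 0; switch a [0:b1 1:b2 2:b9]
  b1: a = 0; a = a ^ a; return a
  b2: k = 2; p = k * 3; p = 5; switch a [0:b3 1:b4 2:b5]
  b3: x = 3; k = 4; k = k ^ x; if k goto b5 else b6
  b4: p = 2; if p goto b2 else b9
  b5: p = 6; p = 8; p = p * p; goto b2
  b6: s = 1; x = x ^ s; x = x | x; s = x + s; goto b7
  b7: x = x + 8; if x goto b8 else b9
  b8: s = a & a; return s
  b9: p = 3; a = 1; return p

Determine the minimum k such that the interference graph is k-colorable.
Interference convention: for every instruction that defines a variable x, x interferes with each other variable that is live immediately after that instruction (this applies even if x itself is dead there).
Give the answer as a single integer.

Per-block:
  b0: def={a} ue=∅
  b1: def={a} ue=∅
  b2: def={k,p} ue={a}
  b3: def={k,x} ue=∅
  b4: def={p} ue=∅
  b5: def={p} ue=∅
  b6: def={s,x} ue={x}
  b7: def={x} ue={x}
  b8: def={s} ue={a}
  b9: def={a,p} ue=∅

Liveness:
  live b0: ∅→{a}
  live b1: ∅→∅
  live b2: {a}→{a}
  live b3: {a}→{a,x}
  live b4: {a}→{a}
  live b5: {a}→{a}
  live b6: {a,x}→{a,x}
  live b7: {a,x}→{a}
  live b8: {a}→∅
  live b9: ∅→∅

Interference:
  a↔{k,p,s,x}
  k↔{a,x}
  p↔{a}
  s↔{a,x}
  x↔{a,k,s}

Registers:
  {a,k,x} pairwise interfere (3-clique) ⇒ χ ≥ 3
  3-colouring: R0={a}  R1={p,x}  R2={k,s}
  χ = 3

Answer: 3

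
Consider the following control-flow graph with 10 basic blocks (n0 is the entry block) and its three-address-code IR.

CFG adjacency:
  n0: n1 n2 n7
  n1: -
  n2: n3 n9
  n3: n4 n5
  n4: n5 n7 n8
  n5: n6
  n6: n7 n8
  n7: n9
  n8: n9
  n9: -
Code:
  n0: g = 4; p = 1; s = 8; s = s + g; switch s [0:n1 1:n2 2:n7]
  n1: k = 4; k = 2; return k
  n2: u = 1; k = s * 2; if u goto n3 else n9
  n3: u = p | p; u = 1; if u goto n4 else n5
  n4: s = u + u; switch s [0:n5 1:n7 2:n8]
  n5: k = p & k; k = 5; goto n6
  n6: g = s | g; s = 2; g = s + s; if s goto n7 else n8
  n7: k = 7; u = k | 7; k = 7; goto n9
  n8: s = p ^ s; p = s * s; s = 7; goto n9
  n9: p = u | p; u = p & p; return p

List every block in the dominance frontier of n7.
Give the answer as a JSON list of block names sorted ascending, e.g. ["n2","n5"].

idom tree: n1←n0 n2←n0 n3←n2 n4←n3 n5←n3 n6←n5 n7←n0 n8←n3 n9←n0
Join-block Dom:
  n5: preds {n3,n4}: {n0,n2,n3} ∩ {n0,n2,n3,n4} = {n0,n2,n3}; idom=n3
  n7: preds {n0,n4,n6}: {n0} ∩ {n0,n2,n3,n4} ∩ {n0,n2,n3,n5,n6} = {n0}; idom=n0
  n8: preds {n4,n6}: {n0,n2,n3,n4} ∩ {n0,n2,n3,n5,n6} = {n0,n2,n3}; idom=n3
  n9: preds {n2,n7,n8}: {n0,n2} ∩ {n0,n7} ∩ {n0,n2,n3,n8} = {n0}; idom=n0

DF derivation:
  n5←n3: walk · to n3
  n5←n4: walk n4 to n3
  n7←n0: walk · to n0
  n7←n4: walk n4→n3→n2 to n0
  n7←n6: walk n6→n5→n3→n2 to n0
  n8←n4: walk n4 to n3
  n8←n6: walk n6→n5 to n3
  n9←n2: walk n2 to n0
  n9←n7: walk n7 to n0
  n9←n8: walk n8→n3→n2 to n0
  n0 → ∅
  n1 → ∅
  n2 → {n7,n9}
  n3 → {n7,n9}
  n4 → {n5,n7,n8}
  n5 → {n7,n8}
  n6 → {n7,n8}
  n7 → {n9}
  n8 → {n9}
  n9 → ∅

DF(n7) = ["n9"]

Answer: ["n9"]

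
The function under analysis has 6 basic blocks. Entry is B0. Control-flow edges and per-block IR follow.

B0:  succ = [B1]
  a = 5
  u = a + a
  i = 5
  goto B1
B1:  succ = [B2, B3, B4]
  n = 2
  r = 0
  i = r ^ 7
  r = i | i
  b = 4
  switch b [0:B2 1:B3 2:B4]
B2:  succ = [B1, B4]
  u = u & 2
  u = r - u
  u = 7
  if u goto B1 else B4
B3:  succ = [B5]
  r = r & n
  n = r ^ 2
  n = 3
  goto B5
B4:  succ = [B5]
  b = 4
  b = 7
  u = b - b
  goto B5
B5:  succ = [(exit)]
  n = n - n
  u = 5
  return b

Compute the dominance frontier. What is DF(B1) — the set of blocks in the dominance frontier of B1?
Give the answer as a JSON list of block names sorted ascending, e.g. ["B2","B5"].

Answer: ["B1"]

Derivation:
idom tree: B1←B0 B2←B1 B3←B1 B4←B1 B5←B1
Join-block Dom:
  B1: preds {B0,B2}: {B0} ∩ {B0,B1,B2} = {B0}; idom=B0
  B4: preds {B1,B2}: {B0,B1} ∩ {B0,B1,B2} = {B0,B1}; idom=B1
  B5: preds {B3,B4}: {B0,B1,B3} ∩ {B0,B1,B4} = {B0,B1}; idom=B1

Frontier:
  join B1 pred B0: · stop@B0
  join B1 pred B2: B2→B1 stop@B0
  join B4 pred B1: · stop@B1
  join B4 pred B2: B2 stop@B1
  join B5 pred B3: B3 stop@B1
  join B5 pred B4: B4 stop@B1
  DF(B0)=∅
  DF(B1)={B1}
  DF(B2)={B1,B4}
  DF(B3)={B5}
  DF(B4)={B5}
  DF(B5)=∅

DF(B1) = ["B1"]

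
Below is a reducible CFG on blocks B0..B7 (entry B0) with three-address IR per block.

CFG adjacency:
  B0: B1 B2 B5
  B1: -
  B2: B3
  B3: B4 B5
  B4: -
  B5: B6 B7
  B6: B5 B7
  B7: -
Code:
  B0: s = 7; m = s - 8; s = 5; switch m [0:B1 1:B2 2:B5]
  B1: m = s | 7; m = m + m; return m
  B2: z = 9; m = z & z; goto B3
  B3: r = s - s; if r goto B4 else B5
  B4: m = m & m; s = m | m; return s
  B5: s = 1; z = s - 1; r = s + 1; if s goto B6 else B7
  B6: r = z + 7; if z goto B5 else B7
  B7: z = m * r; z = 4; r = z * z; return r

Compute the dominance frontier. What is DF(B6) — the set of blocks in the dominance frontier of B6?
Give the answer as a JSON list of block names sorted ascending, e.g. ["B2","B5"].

Answer: ["B5", "B7"]

Derivation:
idom tree: B1←B0 B2←B0 B3←B2 B4←B3 B5←B0 B6←B5 B7←B5
Dom∩ at merges:
  B5: preds {B0,B3,B6}: {B0} ∩ {B0,B2,B3} ∩ {B0,B5,B6} = {B0}; idom=B0
  B7: preds {B5,B6}: {B0,B5} ∩ {B0,B5,B6} = {B0,B5}; idom=B5

Frontier:
  join B5 pred B0: · stop@B0
  join B5 pred B3: B3→B2 stop@B0
  join B5 pred B6: B6→B5 stop@B0
  join B7 pred B5: · stop@B5
  join B7 pred B6: B6 stop@B5
  B0 → ∅
  B1 → ∅
  B2 → {B5}
  B3 → {B5}
  B4 → ∅
  B5 → {B5}
  B6 → {B5,B7}
  B7 → ∅

DF(B6) = ["B5", "B7"]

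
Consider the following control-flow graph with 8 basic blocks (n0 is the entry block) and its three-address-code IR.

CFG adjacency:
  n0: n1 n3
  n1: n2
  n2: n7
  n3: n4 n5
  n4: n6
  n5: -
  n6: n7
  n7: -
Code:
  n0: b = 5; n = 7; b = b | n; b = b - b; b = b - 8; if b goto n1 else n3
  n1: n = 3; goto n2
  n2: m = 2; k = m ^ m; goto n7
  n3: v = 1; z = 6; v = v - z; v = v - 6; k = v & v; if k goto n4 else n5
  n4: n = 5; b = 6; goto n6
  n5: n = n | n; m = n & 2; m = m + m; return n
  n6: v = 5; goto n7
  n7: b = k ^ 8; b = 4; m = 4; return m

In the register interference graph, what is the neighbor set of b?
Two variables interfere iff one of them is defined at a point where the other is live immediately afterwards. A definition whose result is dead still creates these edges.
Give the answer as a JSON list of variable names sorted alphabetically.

def/use:
  n0 def {b,n} use ∅
  n1 def {n} use ∅
  n2 def {k,m} use ∅
  n3 def {k,v,z} use ∅
  n4 def {b,n} use ∅
  n5 def {m,n} use {n}
  n6 def {v} use ∅
  n7 def {b,m} use {k}

Liveness:
  live n0: ∅→{n}
  live n1: ∅→∅
  live n2: ∅→{k}
  live n3: {n}→{k,n}
  live n4: {k}→{k}
  live n5: {n}→∅
  live n6: {k}→{k}
  live n7: {k}→∅

Conflict graph:
  b — {k,n}
  k — {b,n,v}
  m — {n}
  n — {b,k,m,v,z}
  v — {k,n,z}
  z — {n,v}

N(b) = ["k", "n"]

Answer: ["k", "n"]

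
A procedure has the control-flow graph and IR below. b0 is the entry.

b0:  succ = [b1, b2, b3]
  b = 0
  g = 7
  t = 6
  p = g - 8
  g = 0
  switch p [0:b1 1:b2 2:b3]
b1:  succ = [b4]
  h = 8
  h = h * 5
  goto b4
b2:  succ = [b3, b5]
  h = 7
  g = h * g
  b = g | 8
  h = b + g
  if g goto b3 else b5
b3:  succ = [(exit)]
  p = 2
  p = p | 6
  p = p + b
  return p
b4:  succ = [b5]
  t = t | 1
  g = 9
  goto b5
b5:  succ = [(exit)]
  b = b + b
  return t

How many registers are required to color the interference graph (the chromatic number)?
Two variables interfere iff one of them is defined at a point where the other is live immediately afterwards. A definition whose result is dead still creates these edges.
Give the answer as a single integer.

def/use:
  b0 def {b,g,p,t} use ∅
  b1 def {h} use ∅
  b2 def {b,g,h} use {g}
  b3 def {p} use {b}
  b4 def {g,t} use {t}
  b5 def {b} use {b,t}

Live sets:
  live b0: ∅→{b,g,t}
  live b1: {b,t}→{b,t}
  live b2: {g,t}→{b,t}
  live b3: {b}→∅
  live b4: {b,t}→{b,t}
  live b5: {b,t}→∅

Interfere edges:
  b — {g,h,p,t}
  g — {b,h,p,t}
  h — {b,g,t}
  p — {b,g,t}
  t — {b,g,h,p}

Chromatic number:
  clique {b,g,h,t} ⇒ need ≥ 4
  4-colouring: R0={b}  R1={g}  R2={t}  R3={h,p}
  χ = 4

Answer: 4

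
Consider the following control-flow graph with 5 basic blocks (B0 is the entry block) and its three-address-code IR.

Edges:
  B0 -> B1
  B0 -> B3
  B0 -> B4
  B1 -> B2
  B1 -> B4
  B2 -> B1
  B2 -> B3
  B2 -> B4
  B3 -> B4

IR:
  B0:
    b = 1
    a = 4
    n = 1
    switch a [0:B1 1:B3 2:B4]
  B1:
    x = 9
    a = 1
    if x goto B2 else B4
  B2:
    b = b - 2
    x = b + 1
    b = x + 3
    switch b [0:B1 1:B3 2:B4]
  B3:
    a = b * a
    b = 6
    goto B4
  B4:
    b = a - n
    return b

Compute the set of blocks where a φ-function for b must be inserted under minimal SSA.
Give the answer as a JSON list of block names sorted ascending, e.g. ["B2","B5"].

Answer: ["B1", "B3", "B4"]

Derivation:
idom tree: B1←B0 B2←B1 B3←B0 B4←B0
Dom∩ at merges:
  B1: preds {B0,B2}: {B0} ∩ {B0,B1,B2} = {B0}; idom=B0
  B3: preds {B0,B2}: {B0} ∩ {B0,B1,B2} = {B0}; idom=B0
  B4: preds {B0,B1,B2,B3}: {B0} ∩ {B0,B1} ∩ {B0,B1,B2} ∩ {B0,B3} = {B0}; idom=B0

Frontier:
  B1←B0: walk · to B0
  B1←B2: walk B2→B1 to B0
  B3←B0: walk · to B0
  B3←B2: walk B2→B1 to B0
  B4←B0: walk · to B0
  B4←B1: walk B1 to B0
  B4←B2: walk B2→B1 to B0
  B4←B3: walk B3 to B0
  B0 → ∅
  B1 → {B1,B3,B4}
  B2 → {B1,B3,B4}
  B3 → {B4}
  B4 → ∅

φ for b: defs {B0,B2,B3,B4}
  DF⁺ = {B1,B3,B4}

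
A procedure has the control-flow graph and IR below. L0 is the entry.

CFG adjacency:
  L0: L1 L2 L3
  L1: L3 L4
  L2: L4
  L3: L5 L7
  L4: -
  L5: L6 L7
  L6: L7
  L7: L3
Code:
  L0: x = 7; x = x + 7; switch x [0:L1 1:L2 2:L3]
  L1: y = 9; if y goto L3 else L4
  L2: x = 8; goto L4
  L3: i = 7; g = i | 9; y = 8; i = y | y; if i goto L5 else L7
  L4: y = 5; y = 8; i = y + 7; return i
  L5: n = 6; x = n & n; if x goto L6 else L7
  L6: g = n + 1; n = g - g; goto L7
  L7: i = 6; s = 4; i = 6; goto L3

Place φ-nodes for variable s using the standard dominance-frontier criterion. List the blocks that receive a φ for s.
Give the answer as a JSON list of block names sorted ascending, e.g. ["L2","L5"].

idom tree: L1←L0 L2←L0 L3←L0 L4←L0 L5←L3 L6←L5 L7←L3
Dom∩ at merges:
  L3: preds {L0,L1,L7}: {L0} ∩ {L0,L1} ∩ {L0,L3,L7} = {L0}; idom=L0
  L4: preds {L1,L2}: {L0,L1} ∩ {L0,L2} = {L0}; idom=L0
  L7: preds {L3,L5,L6}: {L0,L3} ∩ {L0,L3,L5} ∩ {L0,L3,L5,L6} = {L0,L3}; idom=L3

DF derivation:
  join L3 pred L0: · stop@L0
  join L3 pred L1: L1 stop@L0
  join L3 pred L7: L7→L3 stop@L0
  join L4 pred L1: L1 stop@L0
  join L4 pred L2: L2 stop@L0
  join L7 pred L3: · stop@L3
  join L7 pred L5: L5 stop@L3
  join L7 pred L6: L6→L5 stop@L3
  DF(L0)=∅
  DF(L1)={L3,L4}
  DF(L2)={L4}
  DF(L3)={L3}
  DF(L4)=∅
  DF(L5)={L7}
  DF(L6)={L7}
  DF(L7)={L3}

φ for s: defs {L7}
  DF⁺ = {L3}

Answer: ["L3"]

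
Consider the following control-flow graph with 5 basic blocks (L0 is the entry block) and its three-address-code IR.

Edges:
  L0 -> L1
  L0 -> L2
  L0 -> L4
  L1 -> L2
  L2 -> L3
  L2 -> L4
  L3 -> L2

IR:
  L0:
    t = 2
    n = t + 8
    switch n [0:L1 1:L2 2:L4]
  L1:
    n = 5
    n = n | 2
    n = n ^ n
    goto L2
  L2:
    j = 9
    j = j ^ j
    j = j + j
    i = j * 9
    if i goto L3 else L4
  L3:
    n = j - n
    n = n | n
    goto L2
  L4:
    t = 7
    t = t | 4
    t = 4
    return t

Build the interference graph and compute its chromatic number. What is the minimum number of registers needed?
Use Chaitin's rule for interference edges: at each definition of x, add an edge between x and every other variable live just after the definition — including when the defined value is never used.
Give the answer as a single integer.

def/use:
  L0: {n,t} / ∅
  L1: {n} / ∅
  L2: {i,j} / ∅
  L3: {n} / {j,n}
  L4: {t} / ∅

Live sets:
  live L0: ∅→{n}
  live L1: ∅→{n}
  live L2: {n}→{j,n}
  live L3: {j,n}→{n}
  live L4: ∅→∅

Conflict graph:
  i — {j,n}
  j — {i,n}
  n — {i,j}
  t — ∅

Registers:
  clique {i,j,n} ⇒ need ≥ 3
  3-colouring: c0={i,t}  c1={j}  c2={n}
  χ = 3

Answer: 3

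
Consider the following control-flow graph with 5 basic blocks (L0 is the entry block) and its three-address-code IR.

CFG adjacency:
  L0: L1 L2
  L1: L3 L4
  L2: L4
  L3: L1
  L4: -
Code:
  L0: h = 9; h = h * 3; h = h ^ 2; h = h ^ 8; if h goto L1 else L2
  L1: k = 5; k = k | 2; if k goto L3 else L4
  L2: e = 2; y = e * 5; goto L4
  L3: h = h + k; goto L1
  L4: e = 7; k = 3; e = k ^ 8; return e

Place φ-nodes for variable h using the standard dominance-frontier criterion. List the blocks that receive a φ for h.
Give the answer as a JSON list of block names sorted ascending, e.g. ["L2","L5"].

Answer: ["L1", "L4"]

Analysis:
idom tree: L1←L0 L2←L0 L3←L1 L4←L0
Dom∩ at merges:
  L1: preds {L0,L3}: {L0} ∩ {L0,L1,L3} = {L0}; idom=L0
  L4: preds {L1,L2}: {L0,L1} ∩ {L0,L2} = {L0}; idom=L0

Frontier:
  join L1 pred L0: · stop@L0
  join L1 pred L3: L3→L1 stop@L0
  join L4 pred L1: L1 stop@L0
  join L4 pred L2: L2 stop@L0
  DF(L0)=∅
  DF(L1)={L1,L4}
  DF(L2)={L4}
  DF(L3)={L1}
  DF(L4)=∅

φ for h: defs {L0,L3}
  DF⁺ = {L1,L4}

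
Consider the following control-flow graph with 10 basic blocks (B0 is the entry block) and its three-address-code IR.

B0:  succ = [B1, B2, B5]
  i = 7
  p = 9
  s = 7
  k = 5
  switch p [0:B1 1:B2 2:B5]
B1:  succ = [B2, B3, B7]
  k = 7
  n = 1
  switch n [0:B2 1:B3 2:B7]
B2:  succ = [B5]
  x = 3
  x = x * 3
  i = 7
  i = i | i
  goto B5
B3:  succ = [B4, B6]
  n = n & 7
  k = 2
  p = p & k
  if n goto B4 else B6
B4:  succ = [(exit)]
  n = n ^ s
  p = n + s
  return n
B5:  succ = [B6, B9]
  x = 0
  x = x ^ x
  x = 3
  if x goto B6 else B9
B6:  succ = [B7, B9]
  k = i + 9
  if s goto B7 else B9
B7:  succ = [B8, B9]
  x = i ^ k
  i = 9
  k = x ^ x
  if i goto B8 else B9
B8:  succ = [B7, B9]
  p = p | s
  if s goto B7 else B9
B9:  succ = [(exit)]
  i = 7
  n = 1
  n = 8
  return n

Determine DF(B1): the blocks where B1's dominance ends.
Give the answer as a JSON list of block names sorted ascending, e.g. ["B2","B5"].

idom tree: B1←B0 B2←B0 B3←B1 B4←B3 B5←B0 B6←B0 B7←B0 B8←B7 B9←B0
Dom at joins:
  B2: preds {B0,B1}: {B0} ∩ {B0,B1} = {B0}; idom=B0
  B5: preds {B0,B2}: {B0} ∩ {B0,B2} = {B0}; idom=B0
  B6: preds {B3,B5}: {B0,B1,B3} ∩ {B0,B5} = {B0}; idom=B0
  B7: preds {B1,B6,B8}: {B0,B1} ∩ {B0,B6} ∩ {B0,B7,B8} = {B0}; idom=B0
  B9: preds {B5,B6,B7,B8}: {B0,B5} ∩ {B0,B6} ∩ {B0,B7} ∩ {B0,B7,B8} = {B0}; idom=B0

Frontier:
  B2←B0: walk · to B0
  B2←B1: walk B1 to B0
  B5←B0: walk · to B0
  B5←B2: walk B2 to B0
  B6←B3: walk B3→B1 to B0
  B6←B5: walk B5 to B0
  B7←B1: walk B1 to B0
  B7←B6: walk B6 to B0
  B7←B8: walk B8→B7 to B0
  B9←B5: walk B5 to B0
  B9←B6: walk B6 to B0
  B9←B7: walk B7 to B0
  B9←B8: walk B8→B7 to B0
  B0: DF=∅
  B1: DF={B2,B6,B7}
  B2: DF={B5}
  B3: DF={B6}
  B4: DF=∅
  B5: DF={B6,B9}
  B6: DF={B7,B9}
  B7: DF={B7,B9}
  B8: DF={B7,B9}
  B9: DF=∅

DF(B1) = ["B2", "B6", "B7"]

Answer: ["B2", "B6", "B7"]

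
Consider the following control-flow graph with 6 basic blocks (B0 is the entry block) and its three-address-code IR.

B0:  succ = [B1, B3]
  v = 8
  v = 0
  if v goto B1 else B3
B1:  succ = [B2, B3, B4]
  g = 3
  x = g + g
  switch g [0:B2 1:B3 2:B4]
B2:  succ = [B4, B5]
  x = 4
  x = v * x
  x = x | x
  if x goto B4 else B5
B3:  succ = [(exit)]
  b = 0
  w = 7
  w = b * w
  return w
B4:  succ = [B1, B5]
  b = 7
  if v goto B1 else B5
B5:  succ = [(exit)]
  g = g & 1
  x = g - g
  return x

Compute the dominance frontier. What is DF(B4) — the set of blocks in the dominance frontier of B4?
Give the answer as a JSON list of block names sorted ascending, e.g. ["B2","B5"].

idom tree: B1←B0 B2←B1 B3←B0 B4←B1 B5←B1
Join-block Dom:
  B1: preds {B0,B4}: {B0} ∩ {B0,B1,B4} = {B0}; idom=B0
  B3: preds {B0,B1}: {B0} ∩ {B0,B1} = {B0}; idom=B0
  B4: preds {B1,B2}: {B0,B1} ∩ {B0,B1,B2} = {B0,B1}; idom=B1
  B5: preds {B2,B4}: {B0,B1,B2} ∩ {B0,B1,B4} = {B0,B1}; idom=B1

DF derivation:
  B1←B0: walk · to B0
  B1←B4: walk B4→B1 to B0
  B3←B0: walk · to B0
  B3←B1: walk B1 to B0
  B4←B1: walk · to B1
  B4←B2: walk B2 to B1
  B5←B2: walk B2 to B1
  B5←B4: walk B4 to B1
  B0: DF=∅
  B1: DF={B1,B3}
  B2: DF={B4,B5}
  B3: DF=∅
  B4: DF={B1,B5}
  B5: DF=∅

DF(B4) = ["B1", "B5"]

Answer: ["B1", "B5"]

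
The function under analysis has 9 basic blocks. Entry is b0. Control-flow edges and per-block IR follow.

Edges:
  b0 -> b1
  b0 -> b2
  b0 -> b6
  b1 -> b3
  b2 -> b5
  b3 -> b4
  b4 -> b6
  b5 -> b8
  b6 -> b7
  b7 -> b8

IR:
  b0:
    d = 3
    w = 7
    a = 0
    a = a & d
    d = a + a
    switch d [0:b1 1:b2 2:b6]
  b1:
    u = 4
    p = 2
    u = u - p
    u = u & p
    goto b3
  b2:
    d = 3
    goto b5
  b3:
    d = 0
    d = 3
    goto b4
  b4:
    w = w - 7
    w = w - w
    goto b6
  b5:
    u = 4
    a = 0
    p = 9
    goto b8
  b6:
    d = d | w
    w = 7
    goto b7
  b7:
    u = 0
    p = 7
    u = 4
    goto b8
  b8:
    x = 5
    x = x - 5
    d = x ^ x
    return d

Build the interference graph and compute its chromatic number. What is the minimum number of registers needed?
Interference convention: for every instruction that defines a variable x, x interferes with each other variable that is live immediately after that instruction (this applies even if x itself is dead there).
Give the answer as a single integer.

def/use:
  b0: def={a,d,w} ue=∅
  b1: def={p,u} ue=∅
  b2: def={d} ue=∅
  b3: def={d} ue=∅
  b4: def={w} ue={w}
  b5: def={a,p,u} ue=∅
  b6: def={d,w} ue={d,w}
  b7: def={p,u} ue=∅
  b8: def={d,x} ue=∅

Backward fixpoint:
  b0 li=∅ lo={d,w}
  b1 li={w} lo={w}
  b2 li=∅ lo=∅
  b3 li={w} lo={d,w}
  b4 li={d,w} lo={d,w}
  b5 li=∅ lo=∅
  b6 li={d,w} lo=∅
  b7 li=∅ lo=∅
  b8 li=∅ lo=∅

Interfere edges:
  a↔{d,w}
  d↔{a,w}
  p↔{u,w}
  u↔{p,w}
  w↔{a,d,p,u}
  x↔∅

Colouring:
  lower bound: {a,d,w} mutually conflict ⇒ χ ≥ 3
  3-colouring: c0={w,x}  c1={a,p}  c2={d,u}
  χ = 3

Answer: 3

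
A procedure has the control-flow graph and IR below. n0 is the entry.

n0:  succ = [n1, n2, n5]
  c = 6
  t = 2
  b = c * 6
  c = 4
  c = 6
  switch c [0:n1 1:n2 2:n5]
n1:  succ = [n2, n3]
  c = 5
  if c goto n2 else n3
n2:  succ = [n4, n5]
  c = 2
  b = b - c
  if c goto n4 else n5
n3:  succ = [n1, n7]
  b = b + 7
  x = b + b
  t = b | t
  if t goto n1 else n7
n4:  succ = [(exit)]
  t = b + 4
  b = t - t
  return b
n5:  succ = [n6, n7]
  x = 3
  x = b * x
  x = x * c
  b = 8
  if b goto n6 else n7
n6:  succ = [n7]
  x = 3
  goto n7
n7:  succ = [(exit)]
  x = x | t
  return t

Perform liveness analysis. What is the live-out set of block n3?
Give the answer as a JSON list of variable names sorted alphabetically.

Per-block:
  n0: {b,c,t} / ∅
  n1: {c} / ∅
  n2: {b,c} / {b}
  n3: {b,t,x} / {b,t}
  n4: {b,t} / {b}
  n5: {b,x} / {b,c}
  n6: {x} / ∅
  n7: {x} / {t,x}

Live sets:
  n0 li=∅ lo={b,c,t}
  n1 li={b,t} lo={b,t}
  n2 li={b,t} lo={b,c,t}
  n3 li={b,t} lo={b,t,x}
  n4 li={b} lo=∅
  n5 li={b,c,t} lo={t,x}
  n6 li={t} lo={t,x}
  n7 li={t,x} lo=∅

live-out(n3) = ["b", "t", "x"]

Answer: ["b", "t", "x"]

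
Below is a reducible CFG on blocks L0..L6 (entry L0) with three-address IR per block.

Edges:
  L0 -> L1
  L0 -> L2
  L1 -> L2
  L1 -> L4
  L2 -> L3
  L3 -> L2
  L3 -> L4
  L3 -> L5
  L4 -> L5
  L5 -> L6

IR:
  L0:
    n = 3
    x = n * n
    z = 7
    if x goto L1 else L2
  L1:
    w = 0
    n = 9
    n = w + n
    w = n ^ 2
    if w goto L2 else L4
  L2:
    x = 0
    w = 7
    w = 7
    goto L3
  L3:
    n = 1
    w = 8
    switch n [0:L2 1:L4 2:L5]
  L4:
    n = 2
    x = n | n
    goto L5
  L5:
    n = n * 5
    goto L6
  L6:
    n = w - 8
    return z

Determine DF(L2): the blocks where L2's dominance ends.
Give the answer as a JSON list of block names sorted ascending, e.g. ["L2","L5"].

Answer: ["L2", "L4", "L5"]

Derivation:
idom tree: L1←L0 L2←L0 L3←L2 L4←L0 L5←L0 L6←L5
Join-block Dom:
  L2: preds {L0,L1,L3}: {L0} ∩ {L0,L1} ∩ {L0,L2,L3} = {L0}; idom=L0
  L4: preds {L1,L3}: {L0,L1} ∩ {L0,L2,L3} = {L0}; idom=L0
  L5: preds {L3,L4}: {L0,L2,L3} ∩ {L0,L4} = {L0}; idom=L0

Frontier:
  L2←L0: walk · to L0
  L2←L1: walk L1 to L0
  L2←L3: walk L3→L2 to L0
  L4←L1: walk L1 to L0
  L4←L3: walk L3→L2 to L0
  L5←L3: walk L3→L2 to L0
  L5←L4: walk L4 to L0
  L0: DF=∅
  L1: DF={L2,L4}
  L2: DF={L2,L4,L5}
  L3: DF={L2,L4,L5}
  L4: DF={L5}
  L5: DF=∅
  L6: DF=∅

DF(L2) = ["L2", "L4", "L5"]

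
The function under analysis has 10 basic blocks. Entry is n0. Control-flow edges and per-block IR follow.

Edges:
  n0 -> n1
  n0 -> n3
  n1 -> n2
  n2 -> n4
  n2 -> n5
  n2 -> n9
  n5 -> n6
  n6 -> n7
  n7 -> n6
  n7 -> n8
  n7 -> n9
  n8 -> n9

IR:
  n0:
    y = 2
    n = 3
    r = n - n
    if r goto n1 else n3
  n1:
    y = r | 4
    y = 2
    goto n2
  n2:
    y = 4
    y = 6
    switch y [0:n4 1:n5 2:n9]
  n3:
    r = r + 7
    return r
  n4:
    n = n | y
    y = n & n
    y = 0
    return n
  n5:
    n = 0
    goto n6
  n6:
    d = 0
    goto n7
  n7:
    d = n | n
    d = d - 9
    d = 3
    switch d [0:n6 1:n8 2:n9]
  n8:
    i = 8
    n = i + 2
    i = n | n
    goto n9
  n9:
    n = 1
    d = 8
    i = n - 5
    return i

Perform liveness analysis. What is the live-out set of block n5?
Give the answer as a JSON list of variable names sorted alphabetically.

Answer: ["n"]

Working:
def/use:
  n0: {n,r,y} / ∅
  n1: {y} / {r}
  n2: {y} / ∅
  n3: {r} / {r}
  n4: {n,y} / {n,y}
  n5: {n} / ∅
  n6: {d} / ∅
  n7: {d} / {n}
  n8: {i,n} / ∅
  n9: {d,i,n} / ∅

Backward fixpoint:
  n0: in=∅ out={n,r}
  n1: in={n,r} out={n}
  n2: in={n} out={n,y}
  n3: in={r} out=∅
  n4: in={n,y} out=∅
  n5: in=∅ out={n}
  n6: in={n} out={n}
  n7: in={n} out={n}
  n8: in=∅ out=∅
  n9: in=∅ out=∅

live-out(n5) = ["n"]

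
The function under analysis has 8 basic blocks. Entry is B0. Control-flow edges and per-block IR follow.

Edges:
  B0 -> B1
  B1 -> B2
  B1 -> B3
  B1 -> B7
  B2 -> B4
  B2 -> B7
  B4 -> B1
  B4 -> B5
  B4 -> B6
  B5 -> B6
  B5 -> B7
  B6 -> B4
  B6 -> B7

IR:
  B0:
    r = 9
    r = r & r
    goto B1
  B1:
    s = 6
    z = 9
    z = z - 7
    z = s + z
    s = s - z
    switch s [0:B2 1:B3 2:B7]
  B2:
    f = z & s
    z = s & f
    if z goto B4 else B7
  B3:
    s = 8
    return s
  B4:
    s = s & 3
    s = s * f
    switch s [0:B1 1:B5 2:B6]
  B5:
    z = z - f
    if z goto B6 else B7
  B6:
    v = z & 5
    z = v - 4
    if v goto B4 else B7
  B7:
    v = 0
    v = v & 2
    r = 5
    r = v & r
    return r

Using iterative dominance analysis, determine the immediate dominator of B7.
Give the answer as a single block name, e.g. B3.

idom tree: B1←B0 B2←B1 B3←B1 B4←B2 B5←B4 B6←B4 B7←B1
Dom at joins:
  B1: preds {B0,B4}: {B0} ∩ {B0,B1,B2,B4} = {B0}; idom=B0
  B4: preds {B2,B6}: {B0,B1,B2} ∩ {B0,B1,B2,B4,B6} = {B0,B1,B2}; idom=B2
  B6: preds {B4,B5}: {B0,B1,B2,B4} ∩ {B0,B1,B2,B4,B5} = {B0,B1,B2,B4}; idom=B4
  B7: preds {B1,B2,B5,B6}: {B0,B1} ∩ {B0,B1,B2} ∩ {B0,B1,B2,B4,B5} ∩ {B0,B1,B2,B4,B6} = {B0,B1}; idom=B1

idom(B7) = B1

Answer: B1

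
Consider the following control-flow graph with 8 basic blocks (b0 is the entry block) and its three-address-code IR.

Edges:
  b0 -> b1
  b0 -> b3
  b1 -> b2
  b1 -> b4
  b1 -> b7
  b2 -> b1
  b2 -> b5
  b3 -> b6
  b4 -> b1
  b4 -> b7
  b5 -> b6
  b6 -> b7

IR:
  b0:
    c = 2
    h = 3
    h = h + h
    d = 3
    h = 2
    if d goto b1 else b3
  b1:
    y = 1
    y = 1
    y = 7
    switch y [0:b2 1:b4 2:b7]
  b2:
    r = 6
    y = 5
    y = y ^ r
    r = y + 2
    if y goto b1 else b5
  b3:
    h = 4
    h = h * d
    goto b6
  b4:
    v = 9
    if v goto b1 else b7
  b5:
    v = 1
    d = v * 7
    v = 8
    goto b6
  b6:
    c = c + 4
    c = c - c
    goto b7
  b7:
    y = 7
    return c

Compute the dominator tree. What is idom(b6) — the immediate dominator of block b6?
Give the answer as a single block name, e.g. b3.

Answer: b0

Analysis:
idom tree: b1←b0 b2←b1 b3←b0 b4←b1 b5←b2 b6←b0 b7←b0
Dom∩ at merges:
  b1: preds {b0,b2,b4}: {b0} ∩ {b0,b1,b2} ∩ {b0,b1,b4} = {b0}; idom=b0
  b6: preds {b3,b5}: {b0,b3} ∩ {b0,b1,b2,b5} = {b0}; idom=b0
  b7: preds {b1,b4,b6}: {b0,b1} ∩ {b0,b1,b4} ∩ {b0,b6} = {b0}; idom=b0

idom(b6) = b0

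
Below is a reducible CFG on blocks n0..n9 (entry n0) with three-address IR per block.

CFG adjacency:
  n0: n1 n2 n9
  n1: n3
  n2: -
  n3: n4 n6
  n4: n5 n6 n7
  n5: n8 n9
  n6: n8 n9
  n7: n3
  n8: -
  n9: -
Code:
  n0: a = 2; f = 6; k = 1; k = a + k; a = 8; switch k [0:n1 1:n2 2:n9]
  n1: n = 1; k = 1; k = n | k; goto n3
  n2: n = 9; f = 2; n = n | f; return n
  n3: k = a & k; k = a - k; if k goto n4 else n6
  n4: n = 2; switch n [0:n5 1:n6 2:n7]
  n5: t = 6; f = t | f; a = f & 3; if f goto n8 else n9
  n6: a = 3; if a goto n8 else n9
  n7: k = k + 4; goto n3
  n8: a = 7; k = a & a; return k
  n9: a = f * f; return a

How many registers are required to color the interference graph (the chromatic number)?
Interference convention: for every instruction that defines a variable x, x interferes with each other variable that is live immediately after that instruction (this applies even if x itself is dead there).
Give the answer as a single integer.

Answer: 4

Derivation:
def/use:
  n0: {a,f,k} / ∅
  n1: {k,n} / ∅
  n2: {f,n} / ∅
  n3: {k} / {a,k}
  n4: {n} / ∅
  n5: {a,f,t} / {f}
  n6: {a} / ∅
  n7: {k} / {k}
  n8: {a,k} / ∅
  n9: {a} / {f}

Live sets:
  n0: in=∅ out={a,f}
  n1: in={a,f} out={a,f,k}
  n2: in=∅ out=∅
  n3: in={a,f,k} out={a,f,k}
  n4: in={a,f,k} out={a,f,k}
  n5: in={f} out={f}
  n6: in={f} out={f}
  n7: in={a,f,k} out={a,f,k}
  n8: in=∅ out=∅
  n9: in={f} out=∅

Interference:
  a — {f,k,n}
  f — {a,k,n,t}
  k — {a,f,n}
  n — {a,f,k}
  t — {f}

Colouring:
  lower bound: {a,f,k,n} mutually conflict ⇒ χ ≥ 4
  4-colouring: R0={f}  R1={a,t}  R2={k}  R3={n}
  χ = 4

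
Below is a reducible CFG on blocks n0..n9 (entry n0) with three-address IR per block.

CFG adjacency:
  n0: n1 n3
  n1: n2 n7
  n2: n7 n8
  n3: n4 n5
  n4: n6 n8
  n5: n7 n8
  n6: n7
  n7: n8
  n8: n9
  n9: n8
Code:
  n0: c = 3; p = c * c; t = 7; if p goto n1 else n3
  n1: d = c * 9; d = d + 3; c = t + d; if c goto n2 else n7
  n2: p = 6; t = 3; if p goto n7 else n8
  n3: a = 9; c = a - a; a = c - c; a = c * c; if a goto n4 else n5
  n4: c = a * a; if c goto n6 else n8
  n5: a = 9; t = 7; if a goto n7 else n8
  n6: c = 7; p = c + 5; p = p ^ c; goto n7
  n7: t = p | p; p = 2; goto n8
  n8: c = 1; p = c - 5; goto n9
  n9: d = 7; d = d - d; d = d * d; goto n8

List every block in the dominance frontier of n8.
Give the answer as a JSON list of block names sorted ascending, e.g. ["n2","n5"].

Answer: ["n8"]

Working:
idom tree: n1←n0 n2←n1 n3←n0 n4←n3 n5←n3 n6←n4 n7←n0 n8←n0 n9←n8
Dom∩ at merges:
  n7: preds {n1,n2,n5,n6}: {n0,n1} ∩ {n0,n1,n2} ∩ {n0,n3,n5} ∩ {n0,n3,n4,n6} = {n0}; idom=n0
  n8: preds {n2,n4,n5,n7,n9}: {n0,n1,n2} ∩ {n0,n3,n4} ∩ {n0,n3,n5} ∩ {n0,n7} ∩ {n0,n8,n9} = {n0}; idom=n0

DF derivation:
  join n7 pred n1: n1 stop@n0
  join n7 pred n2: n2→n1 stop@n0
  join n7 pred n5: n5→n3 stop@n0
  join n7 pred n6: n6→n4→n3 stop@n0
  join n8 pred n2: n2→n1 stop@n0
  join n8 pred n4: n4→n3 stop@n0
  join n8 pred n5: n5→n3 stop@n0
  join n8 pred n7: n7 stop@n0
  join n8 pred n9: n9→n8 stop@n0
  n0 → ∅
  n1 → {n7,n8}
  n2 → {n7,n8}
  n3 → {n7,n8}
  n4 → {n7,n8}
  n5 → {n7,n8}
  n6 → {n7}
  n7 → {n8}
  n8 → {n8}
  n9 → {n8}

DF(n8) = ["n8"]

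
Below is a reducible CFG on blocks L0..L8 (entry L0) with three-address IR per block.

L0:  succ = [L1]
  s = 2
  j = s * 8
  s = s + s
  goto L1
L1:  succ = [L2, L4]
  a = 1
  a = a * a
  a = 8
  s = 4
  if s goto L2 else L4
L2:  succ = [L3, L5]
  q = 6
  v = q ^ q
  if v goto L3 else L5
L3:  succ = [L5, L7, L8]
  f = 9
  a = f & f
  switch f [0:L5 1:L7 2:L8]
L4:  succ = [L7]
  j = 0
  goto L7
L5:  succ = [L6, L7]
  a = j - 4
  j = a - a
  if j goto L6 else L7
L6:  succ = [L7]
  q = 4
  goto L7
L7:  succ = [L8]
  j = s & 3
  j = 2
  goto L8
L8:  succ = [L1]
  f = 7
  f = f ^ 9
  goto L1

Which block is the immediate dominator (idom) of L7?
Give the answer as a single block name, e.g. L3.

idom tree: L1←L0 L2←L1 L3←L2 L4←L1 L5←L2 L6←L5 L7←L1 L8←L1
Dom at joins:
  L1: preds {L0,L8}: {L0} ∩ {L0,L1,L8} = {L0}; idom=L0
  L5: preds {L2,L3}: {L0,L1,L2} ∩ {L0,L1,L2,L3} = {L0,L1,L2}; idom=L2
  L7: preds {L3,L4,L5,L6}: {L0,L1,L2,L3} ∩ {L0,L1,L4} ∩ {L0,L1,L2,L5} ∩ {L0,L1,L2,L5,L6} = {L0,L1}; idom=L1
  L8: preds {L3,L7}: {L0,L1,L2,L3} ∩ {L0,L1,L7} = {L0,L1}; idom=L1

idom(L7) = L1

Answer: L1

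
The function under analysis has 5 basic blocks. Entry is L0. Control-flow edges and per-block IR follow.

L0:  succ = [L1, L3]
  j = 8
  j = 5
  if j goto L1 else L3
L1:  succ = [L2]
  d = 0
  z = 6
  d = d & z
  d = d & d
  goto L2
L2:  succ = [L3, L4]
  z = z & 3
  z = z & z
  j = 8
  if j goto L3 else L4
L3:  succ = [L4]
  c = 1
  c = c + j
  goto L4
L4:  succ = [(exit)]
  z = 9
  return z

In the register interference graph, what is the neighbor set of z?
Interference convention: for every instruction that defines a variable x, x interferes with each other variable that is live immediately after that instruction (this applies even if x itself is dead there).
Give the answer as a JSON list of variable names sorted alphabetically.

Answer: ["d"]

Working:
def/use:
  L0: {j} / ∅
  L1: {d,z} / ∅
  L2: {j,z} / {z}
  L3: {c} / {j}
  L4: {z} / ∅

Live sets:
  L0: in=∅ out={j}
  L1: in=∅ out={z}
  L2: in={z} out={j}
  L3: in={j} out=∅
  L4: in=∅ out=∅

Conflict graph:
  c↔{j}
  d↔{z}
  j↔{c}
  z↔{d}

N(z) = ["d"]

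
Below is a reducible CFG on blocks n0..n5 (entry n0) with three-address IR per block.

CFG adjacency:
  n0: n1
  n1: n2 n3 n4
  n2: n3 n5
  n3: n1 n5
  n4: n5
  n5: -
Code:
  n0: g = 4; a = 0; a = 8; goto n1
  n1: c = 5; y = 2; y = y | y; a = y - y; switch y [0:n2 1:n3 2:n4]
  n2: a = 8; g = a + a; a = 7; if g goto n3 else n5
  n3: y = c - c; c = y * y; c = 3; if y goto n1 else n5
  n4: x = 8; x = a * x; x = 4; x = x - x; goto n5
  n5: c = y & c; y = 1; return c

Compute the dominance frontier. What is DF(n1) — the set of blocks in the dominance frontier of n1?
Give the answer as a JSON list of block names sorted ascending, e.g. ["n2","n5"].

idom tree: n1←n0 n2←n1 n3←n1 n4←n1 n5←n1
Join-block Dom:
  n1: preds {n0,n3}: {n0} ∩ {n0,n1,n3} = {n0}; idom=n0
  n3: preds {n1,n2}: {n0,n1} ∩ {n0,n1,n2} = {n0,n1}; idom=n1
  n5: preds {n2,n3,n4}: {n0,n1,n2} ∩ {n0,n1,n3} ∩ {n0,n1,n4} = {n0,n1}; idom=n1

Frontier:
  n1←n0: walk · to n0
  n1←n3: walk n3→n1 to n0
  n3←n1: walk · to n1
  n3←n2: walk n2 to n1
  n5←n2: walk n2 to n1
  n5←n3: walk n3 to n1
  n5←n4: walk n4 to n1
  n0: DF=∅
  n1: DF={n1}
  n2: DF={n3,n5}
  n3: DF={n1,n5}
  n4: DF={n5}
  n5: DF=∅

DF(n1) = ["n1"]

Answer: ["n1"]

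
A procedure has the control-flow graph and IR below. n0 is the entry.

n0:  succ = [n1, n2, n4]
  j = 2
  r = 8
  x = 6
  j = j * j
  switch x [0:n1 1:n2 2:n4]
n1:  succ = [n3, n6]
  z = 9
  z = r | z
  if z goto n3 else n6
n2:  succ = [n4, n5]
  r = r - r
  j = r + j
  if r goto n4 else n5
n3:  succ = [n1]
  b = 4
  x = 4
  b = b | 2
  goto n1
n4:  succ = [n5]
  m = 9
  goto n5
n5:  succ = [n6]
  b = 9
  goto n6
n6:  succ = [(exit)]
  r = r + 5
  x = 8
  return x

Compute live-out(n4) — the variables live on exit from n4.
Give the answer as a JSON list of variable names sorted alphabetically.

Per-block:
  n0 def {j,r,x} use ∅
  n1 def {z} use {r}
  n2 def {j,r} use {j,r}
  n3 def {b,x} use ∅
  n4 def {m} use ∅
  n5 def {b} use ∅
  n6 def {r,x} use {r}

Backward fixpoint:
  live n0: ∅→{j,r}
  live n1: {r}→{r}
  live n2: {j,r}→{r}
  live n3: {r}→{r}
  live n4: {r}→{r}
  live n5: {r}→{r}
  live n6: {r}→∅

live-out(n4) = ["r"]

Answer: ["r"]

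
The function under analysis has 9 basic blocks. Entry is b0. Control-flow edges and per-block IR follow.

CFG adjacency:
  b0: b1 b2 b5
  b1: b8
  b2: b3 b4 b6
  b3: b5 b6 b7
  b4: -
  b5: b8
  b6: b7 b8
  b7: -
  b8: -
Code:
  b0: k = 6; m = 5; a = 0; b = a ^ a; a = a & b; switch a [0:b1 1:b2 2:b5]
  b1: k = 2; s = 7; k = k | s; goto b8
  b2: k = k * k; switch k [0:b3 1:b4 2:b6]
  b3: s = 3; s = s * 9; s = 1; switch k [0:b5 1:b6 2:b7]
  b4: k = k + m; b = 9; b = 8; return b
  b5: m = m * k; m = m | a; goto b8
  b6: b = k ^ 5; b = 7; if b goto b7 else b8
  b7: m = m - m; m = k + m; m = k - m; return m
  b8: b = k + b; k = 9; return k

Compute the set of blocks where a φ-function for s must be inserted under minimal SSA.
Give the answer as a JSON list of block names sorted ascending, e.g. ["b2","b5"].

Answer: ["b5", "b6", "b7", "b8"]

Derivation:
idom tree: b1←b0 b2←b0 b3←b2 b4←b2 b5←b0 b6←b2 b7←b2 b8←b0
Dom∩ at merges:
  b5: preds {b0,b3}: {b0} ∩ {b0,b2,b3} = {b0}; idom=b0
  b6: preds {b2,b3}: {b0,b2} ∩ {b0,b2,b3} = {b0,b2}; idom=b2
  b7: preds {b3,b6}: {b0,b2,b3} ∩ {b0,b2,b6} = {b0,b2}; idom=b2
  b8: preds {b1,b5,b6}: {b0,b1} ∩ {b0,b5} ∩ {b0,b2,b6} = {b0}; idom=b0

DF walk-up:
  join b5 pred b0: · stop@b0
  join b5 pred b3: b3→b2 stop@b0
  join b6 pred b2: · stop@b2
  join b6 pred b3: b3 stop@b2
  join b7 pred b3: b3 stop@b2
  join b7 pred b6: b6 stop@b2
  join b8 pred b1: b1 stop@b0
  join b8 pred b5: b5 stop@b0
  join b8 pred b6: b6→b2 stop@b0
  b0: DF=∅
  b1: DF={b8}
  b2: DF={b5,b8}
  b3: DF={b5,b6,b7}
  b4: DF=∅
  b5: DF={b8}
  b6: DF={b7,b8}
  b7: DF=∅
  b8: DF=∅

φ for s: defs {b1,b3}
  DF⁺ = {b5,b6,b7,b8}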